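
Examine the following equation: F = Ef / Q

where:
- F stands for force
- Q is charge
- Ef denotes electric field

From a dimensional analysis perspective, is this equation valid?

No

F (force) has dimensions [L M T^-2].
Q (charge) has dimensions [I T].
Ef (electric field) has dimensions [I^-1 L M T^-3].

Left side: [L M T^-2]
Right side: [I^-2 L M T^-4]

The two sides have different dimensions, so the equation is NOT dimensionally consistent.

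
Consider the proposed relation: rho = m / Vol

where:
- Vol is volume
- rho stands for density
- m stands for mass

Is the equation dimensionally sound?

Yes

Vol (volume) has dimensions [L^3].
rho (density) has dimensions [L^-3 M].
m (mass) has dimensions [M].

Left side: [L^-3 M]
Right side: [L^-3 M]

Both sides have the same dimensions, so the equation is dimensionally consistent.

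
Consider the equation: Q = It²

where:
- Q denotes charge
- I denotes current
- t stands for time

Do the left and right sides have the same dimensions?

No

Q (charge) has dimensions [I T].
I (current) has dimensions [I].
t (time) has dimensions [T].

Left side: [I T]
Right side: [I T^2]

The two sides have different dimensions, so the equation is NOT dimensionally consistent.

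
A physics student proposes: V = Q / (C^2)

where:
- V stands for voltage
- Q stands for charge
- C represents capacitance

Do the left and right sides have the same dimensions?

No

V (voltage) has dimensions [I^-1 L^2 M T^-3].
Q (charge) has dimensions [I T].
C (capacitance) has dimensions [I^2 L^-2 M^-1 T^4].

Left side: [I^-1 L^2 M T^-3]
Right side: [I^-3 L^4 M^2 T^-7]

The two sides have different dimensions, so the equation is NOT dimensionally consistent.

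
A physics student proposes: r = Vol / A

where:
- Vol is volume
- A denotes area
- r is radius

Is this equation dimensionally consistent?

Yes

Vol (volume) has dimensions [L^3].
A (area) has dimensions [L^2].
r (radius) has dimensions [L].

Left side: [L]
Right side: [L]

Both sides have the same dimensions, so the equation is dimensionally consistent.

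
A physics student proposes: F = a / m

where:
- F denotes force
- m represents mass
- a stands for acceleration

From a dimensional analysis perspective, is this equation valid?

No

F (force) has dimensions [L M T^-2].
m (mass) has dimensions [M].
a (acceleration) has dimensions [L T^-2].

Left side: [L M T^-2]
Right side: [L M^-1 T^-2]

The two sides have different dimensions, so the equation is NOT dimensionally consistent.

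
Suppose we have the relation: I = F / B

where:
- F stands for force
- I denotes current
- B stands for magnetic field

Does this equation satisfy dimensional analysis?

No

F (force) has dimensions [L M T^-2].
I (current) has dimensions [I].
B (magnetic field) has dimensions [I^-1 M T^-2].

Left side: [I]
Right side: [I L]

The two sides have different dimensions, so the equation is NOT dimensionally consistent.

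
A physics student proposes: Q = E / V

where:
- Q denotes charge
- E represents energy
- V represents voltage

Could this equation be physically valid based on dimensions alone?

Yes

Q (charge) has dimensions [I T].
E (energy) has dimensions [L^2 M T^-2].
V (voltage) has dimensions [I^-1 L^2 M T^-3].

Left side: [I T]
Right side: [I T]

Both sides have the same dimensions, so the equation is dimensionally consistent.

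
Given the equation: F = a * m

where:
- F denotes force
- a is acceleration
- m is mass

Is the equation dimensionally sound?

Yes

F (force) has dimensions [L M T^-2].
a (acceleration) has dimensions [L T^-2].
m (mass) has dimensions [M].

Left side: [L M T^-2]
Right side: [L M T^-2]

Both sides have the same dimensions, so the equation is dimensionally consistent.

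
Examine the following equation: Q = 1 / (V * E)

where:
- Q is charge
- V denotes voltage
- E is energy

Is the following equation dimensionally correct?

No

Q (charge) has dimensions [I T].
V (voltage) has dimensions [I^-1 L^2 M T^-3].
E (energy) has dimensions [L^2 M T^-2].

Left side: [I T]
Right side: [I L^-4 M^-2 T^5]

The two sides have different dimensions, so the equation is NOT dimensionally consistent.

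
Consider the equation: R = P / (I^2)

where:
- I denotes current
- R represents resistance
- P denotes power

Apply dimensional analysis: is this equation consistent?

Yes

I (current) has dimensions [I].
R (resistance) has dimensions [I^-2 L^2 M T^-3].
P (power) has dimensions [L^2 M T^-3].

Left side: [I^-2 L^2 M T^-3]
Right side: [I^-2 L^2 M T^-3]

Both sides have the same dimensions, so the equation is dimensionally consistent.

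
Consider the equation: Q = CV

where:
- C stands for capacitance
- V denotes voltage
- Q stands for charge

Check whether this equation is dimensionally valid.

Yes

C (capacitance) has dimensions [I^2 L^-2 M^-1 T^4].
V (voltage) has dimensions [I^-1 L^2 M T^-3].
Q (charge) has dimensions [I T].

Left side: [I T]
Right side: [I T]

Both sides have the same dimensions, so the equation is dimensionally consistent.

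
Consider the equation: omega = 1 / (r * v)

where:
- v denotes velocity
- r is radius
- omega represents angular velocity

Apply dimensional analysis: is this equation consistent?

No

v (velocity) has dimensions [L T^-1].
r (radius) has dimensions [L].
omega (angular velocity) has dimensions [T^-1].

Left side: [T^-1]
Right side: [L^-2 T]

The two sides have different dimensions, so the equation is NOT dimensionally consistent.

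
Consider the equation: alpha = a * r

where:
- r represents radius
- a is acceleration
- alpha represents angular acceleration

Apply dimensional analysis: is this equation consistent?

No

r (radius) has dimensions [L].
a (acceleration) has dimensions [L T^-2].
alpha (angular acceleration) has dimensions [T^-2].

Left side: [T^-2]
Right side: [L^2 T^-2]

The two sides have different dimensions, so the equation is NOT dimensionally consistent.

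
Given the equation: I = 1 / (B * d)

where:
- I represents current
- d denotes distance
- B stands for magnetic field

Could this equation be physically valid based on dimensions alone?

No

I (current) has dimensions [I].
d (distance) has dimensions [L].
B (magnetic field) has dimensions [I^-1 M T^-2].

Left side: [I]
Right side: [I L^-1 M^-1 T^2]

The two sides have different dimensions, so the equation is NOT dimensionally consistent.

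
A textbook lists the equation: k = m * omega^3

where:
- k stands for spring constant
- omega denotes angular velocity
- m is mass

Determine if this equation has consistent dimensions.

No

k (spring constant) has dimensions [M T^-2].
omega (angular velocity) has dimensions [T^-1].
m (mass) has dimensions [M].

Left side: [M T^-2]
Right side: [M T^-3]

The two sides have different dimensions, so the equation is NOT dimensionally consistent.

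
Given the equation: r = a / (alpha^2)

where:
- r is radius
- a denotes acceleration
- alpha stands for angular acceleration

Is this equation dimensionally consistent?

No

r (radius) has dimensions [L].
a (acceleration) has dimensions [L T^-2].
alpha (angular acceleration) has dimensions [T^-2].

Left side: [L]
Right side: [L T^2]

The two sides have different dimensions, so the equation is NOT dimensionally consistent.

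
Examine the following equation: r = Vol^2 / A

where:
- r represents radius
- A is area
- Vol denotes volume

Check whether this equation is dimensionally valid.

No

r (radius) has dimensions [L].
A (area) has dimensions [L^2].
Vol (volume) has dimensions [L^3].

Left side: [L]
Right side: [L^4]

The two sides have different dimensions, so the equation is NOT dimensionally consistent.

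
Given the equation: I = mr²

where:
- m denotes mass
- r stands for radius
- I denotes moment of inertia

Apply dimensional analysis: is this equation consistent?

Yes

m (mass) has dimensions [M].
r (radius) has dimensions [L].
I (moment of inertia) has dimensions [L^2 M].

Left side: [L^2 M]
Right side: [L^2 M]

Both sides have the same dimensions, so the equation is dimensionally consistent.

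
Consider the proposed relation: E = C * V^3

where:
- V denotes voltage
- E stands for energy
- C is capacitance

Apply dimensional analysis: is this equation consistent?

No

V (voltage) has dimensions [I^-1 L^2 M T^-3].
E (energy) has dimensions [L^2 M T^-2].
C (capacitance) has dimensions [I^2 L^-2 M^-1 T^4].

Left side: [L^2 M T^-2]
Right side: [I^-1 L^4 M^2 T^-5]

The two sides have different dimensions, so the equation is NOT dimensionally consistent.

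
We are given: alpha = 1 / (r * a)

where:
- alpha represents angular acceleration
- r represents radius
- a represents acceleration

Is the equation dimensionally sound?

No

alpha (angular acceleration) has dimensions [T^-2].
r (radius) has dimensions [L].
a (acceleration) has dimensions [L T^-2].

Left side: [T^-2]
Right side: [L^-2 T^2]

The two sides have different dimensions, so the equation is NOT dimensionally consistent.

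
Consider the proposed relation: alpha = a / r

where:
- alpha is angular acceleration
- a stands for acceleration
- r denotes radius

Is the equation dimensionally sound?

Yes

alpha (angular acceleration) has dimensions [T^-2].
a (acceleration) has dimensions [L T^-2].
r (radius) has dimensions [L].

Left side: [T^-2]
Right side: [T^-2]

Both sides have the same dimensions, so the equation is dimensionally consistent.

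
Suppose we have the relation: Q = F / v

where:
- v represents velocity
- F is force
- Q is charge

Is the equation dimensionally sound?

No

v (velocity) has dimensions [L T^-1].
F (force) has dimensions [L M T^-2].
Q (charge) has dimensions [I T].

Left side: [I T]
Right side: [M T^-1]

The two sides have different dimensions, so the equation is NOT dimensionally consistent.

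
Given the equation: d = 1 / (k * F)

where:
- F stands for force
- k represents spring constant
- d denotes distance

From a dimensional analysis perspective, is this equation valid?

No

F (force) has dimensions [L M T^-2].
k (spring constant) has dimensions [M T^-2].
d (distance) has dimensions [L].

Left side: [L]
Right side: [L^-1 M^-2 T^4]

The two sides have different dimensions, so the equation is NOT dimensionally consistent.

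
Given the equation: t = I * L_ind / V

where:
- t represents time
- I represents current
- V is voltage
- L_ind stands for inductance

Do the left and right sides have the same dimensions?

Yes

t (time) has dimensions [T].
I (current) has dimensions [I].
V (voltage) has dimensions [I^-1 L^2 M T^-3].
L_ind (inductance) has dimensions [I^-2 L^2 M T^-2].

Left side: [T]
Right side: [T]

Both sides have the same dimensions, so the equation is dimensionally consistent.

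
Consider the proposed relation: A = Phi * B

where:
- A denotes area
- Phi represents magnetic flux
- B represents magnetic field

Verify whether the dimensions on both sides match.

No

A (area) has dimensions [L^2].
Phi (magnetic flux) has dimensions [I^-1 L^2 M T^-2].
B (magnetic field) has dimensions [I^-1 M T^-2].

Left side: [L^2]
Right side: [I^-2 L^2 M^2 T^-4]

The two sides have different dimensions, so the equation is NOT dimensionally consistent.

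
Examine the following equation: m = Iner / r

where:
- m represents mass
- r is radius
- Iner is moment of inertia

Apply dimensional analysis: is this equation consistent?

No

m (mass) has dimensions [M].
r (radius) has dimensions [L].
Iner (moment of inertia) has dimensions [L^2 M].

Left side: [M]
Right side: [L M]

The two sides have different dimensions, so the equation is NOT dimensionally consistent.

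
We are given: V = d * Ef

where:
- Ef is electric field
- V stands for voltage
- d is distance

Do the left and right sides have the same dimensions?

Yes

Ef (electric field) has dimensions [I^-1 L M T^-3].
V (voltage) has dimensions [I^-1 L^2 M T^-3].
d (distance) has dimensions [L].

Left side: [I^-1 L^2 M T^-3]
Right side: [I^-1 L^2 M T^-3]

Both sides have the same dimensions, so the equation is dimensionally consistent.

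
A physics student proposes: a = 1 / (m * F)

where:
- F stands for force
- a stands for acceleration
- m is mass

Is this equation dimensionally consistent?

No

F (force) has dimensions [L M T^-2].
a (acceleration) has dimensions [L T^-2].
m (mass) has dimensions [M].

Left side: [L T^-2]
Right side: [L^-1 M^-2 T^2]

The two sides have different dimensions, so the equation is NOT dimensionally consistent.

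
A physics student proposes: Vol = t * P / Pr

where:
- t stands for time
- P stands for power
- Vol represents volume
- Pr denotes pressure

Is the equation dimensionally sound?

Yes

t (time) has dimensions [T].
P (power) has dimensions [L^2 M T^-3].
Vol (volume) has dimensions [L^3].
Pr (pressure) has dimensions [L^-1 M T^-2].

Left side: [L^3]
Right side: [L^3]

Both sides have the same dimensions, so the equation is dimensionally consistent.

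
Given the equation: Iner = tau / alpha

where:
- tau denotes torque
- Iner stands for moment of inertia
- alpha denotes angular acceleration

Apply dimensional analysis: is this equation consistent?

Yes

tau (torque) has dimensions [L^2 M T^-2].
Iner (moment of inertia) has dimensions [L^2 M].
alpha (angular acceleration) has dimensions [T^-2].

Left side: [L^2 M]
Right side: [L^2 M]

Both sides have the same dimensions, so the equation is dimensionally consistent.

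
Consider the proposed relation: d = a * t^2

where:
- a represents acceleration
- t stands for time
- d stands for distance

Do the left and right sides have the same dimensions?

Yes

a (acceleration) has dimensions [L T^-2].
t (time) has dimensions [T].
d (distance) has dimensions [L].

Left side: [L]
Right side: [L]

Both sides have the same dimensions, so the equation is dimensionally consistent.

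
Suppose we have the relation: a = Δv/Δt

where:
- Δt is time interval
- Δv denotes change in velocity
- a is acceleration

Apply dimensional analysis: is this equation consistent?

Yes

Δt (time interval) has dimensions [T].
Δv (change in velocity) has dimensions [L T^-1].
a (acceleration) has dimensions [L T^-2].

Left side: [L T^-2]
Right side: [L T^-2]

Both sides have the same dimensions, so the equation is dimensionally consistent.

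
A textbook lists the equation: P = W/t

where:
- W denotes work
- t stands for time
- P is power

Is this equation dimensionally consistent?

Yes

W (work) has dimensions [L^2 M T^-2].
t (time) has dimensions [T].
P (power) has dimensions [L^2 M T^-3].

Left side: [L^2 M T^-3]
Right side: [L^2 M T^-3]

Both sides have the same dimensions, so the equation is dimensionally consistent.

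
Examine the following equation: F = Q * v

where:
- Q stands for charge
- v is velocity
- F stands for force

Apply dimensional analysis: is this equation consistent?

No

Q (charge) has dimensions [I T].
v (velocity) has dimensions [L T^-1].
F (force) has dimensions [L M T^-2].

Left side: [L M T^-2]
Right side: [I L]

The two sides have different dimensions, so the equation is NOT dimensionally consistent.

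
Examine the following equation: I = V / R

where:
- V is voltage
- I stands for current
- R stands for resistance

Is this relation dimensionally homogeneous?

Yes

V (voltage) has dimensions [I^-1 L^2 M T^-3].
I (current) has dimensions [I].
R (resistance) has dimensions [I^-2 L^2 M T^-3].

Left side: [I]
Right side: [I]

Both sides have the same dimensions, so the equation is dimensionally consistent.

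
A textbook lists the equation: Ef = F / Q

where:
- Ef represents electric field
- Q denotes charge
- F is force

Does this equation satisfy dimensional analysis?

Yes

Ef (electric field) has dimensions [I^-1 L M T^-3].
Q (charge) has dimensions [I T].
F (force) has dimensions [L M T^-2].

Left side: [I^-1 L M T^-3]
Right side: [I^-1 L M T^-3]

Both sides have the same dimensions, so the equation is dimensionally consistent.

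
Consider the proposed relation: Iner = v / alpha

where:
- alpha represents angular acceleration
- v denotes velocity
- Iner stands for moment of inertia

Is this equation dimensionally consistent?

No

alpha (angular acceleration) has dimensions [T^-2].
v (velocity) has dimensions [L T^-1].
Iner (moment of inertia) has dimensions [L^2 M].

Left side: [L^2 M]
Right side: [L T]

The two sides have different dimensions, so the equation is NOT dimensionally consistent.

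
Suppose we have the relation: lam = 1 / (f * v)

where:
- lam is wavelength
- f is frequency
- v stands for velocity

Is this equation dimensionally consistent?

No

lam (wavelength) has dimensions [L].
f (frequency) has dimensions [T^-1].
v (velocity) has dimensions [L T^-1].

Left side: [L]
Right side: [L^-1 T^2]

The two sides have different dimensions, so the equation is NOT dimensionally consistent.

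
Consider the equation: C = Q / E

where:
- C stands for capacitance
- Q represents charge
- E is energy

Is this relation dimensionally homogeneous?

No

C (capacitance) has dimensions [I^2 L^-2 M^-1 T^4].
Q (charge) has dimensions [I T].
E (energy) has dimensions [L^2 M T^-2].

Left side: [I^2 L^-2 M^-1 T^4]
Right side: [I L^-2 M^-1 T^3]

The two sides have different dimensions, so the equation is NOT dimensionally consistent.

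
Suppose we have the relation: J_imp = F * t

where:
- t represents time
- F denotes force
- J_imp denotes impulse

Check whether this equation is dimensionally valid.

Yes

t (time) has dimensions [T].
F (force) has dimensions [L M T^-2].
J_imp (impulse) has dimensions [L M T^-1].

Left side: [L M T^-1]
Right side: [L M T^-1]

Both sides have the same dimensions, so the equation is dimensionally consistent.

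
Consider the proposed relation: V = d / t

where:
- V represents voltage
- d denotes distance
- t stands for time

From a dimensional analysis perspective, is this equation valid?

No

V (voltage) has dimensions [I^-1 L^2 M T^-3].
d (distance) has dimensions [L].
t (time) has dimensions [T].

Left side: [I^-1 L^2 M T^-3]
Right side: [L T^-1]

The two sides have different dimensions, so the equation is NOT dimensionally consistent.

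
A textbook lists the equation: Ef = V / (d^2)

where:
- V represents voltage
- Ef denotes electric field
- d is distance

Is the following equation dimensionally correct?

No

V (voltage) has dimensions [I^-1 L^2 M T^-3].
Ef (electric field) has dimensions [I^-1 L M T^-3].
d (distance) has dimensions [L].

Left side: [I^-1 L M T^-3]
Right side: [I^-1 M T^-3]

The two sides have different dimensions, so the equation is NOT dimensionally consistent.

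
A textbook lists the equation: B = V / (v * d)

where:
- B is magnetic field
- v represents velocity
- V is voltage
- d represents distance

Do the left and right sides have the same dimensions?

Yes

B (magnetic field) has dimensions [I^-1 M T^-2].
v (velocity) has dimensions [L T^-1].
V (voltage) has dimensions [I^-1 L^2 M T^-3].
d (distance) has dimensions [L].

Left side: [I^-1 M T^-2]
Right side: [I^-1 M T^-2]

Both sides have the same dimensions, so the equation is dimensionally consistent.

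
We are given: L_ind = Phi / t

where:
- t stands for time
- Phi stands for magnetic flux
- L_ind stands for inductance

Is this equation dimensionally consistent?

No

t (time) has dimensions [T].
Phi (magnetic flux) has dimensions [I^-1 L^2 M T^-2].
L_ind (inductance) has dimensions [I^-2 L^2 M T^-2].

Left side: [I^-2 L^2 M T^-2]
Right side: [I^-1 L^2 M T^-3]

The two sides have different dimensions, so the equation is NOT dimensionally consistent.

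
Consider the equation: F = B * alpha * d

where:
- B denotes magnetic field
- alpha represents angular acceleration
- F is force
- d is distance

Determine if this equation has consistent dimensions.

No

B (magnetic field) has dimensions [I^-1 M T^-2].
alpha (angular acceleration) has dimensions [T^-2].
F (force) has dimensions [L M T^-2].
d (distance) has dimensions [L].

Left side: [L M T^-2]
Right side: [I^-1 L M T^-4]

The two sides have different dimensions, so the equation is NOT dimensionally consistent.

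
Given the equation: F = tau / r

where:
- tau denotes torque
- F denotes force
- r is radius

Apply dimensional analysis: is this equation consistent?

Yes

tau (torque) has dimensions [L^2 M T^-2].
F (force) has dimensions [L M T^-2].
r (radius) has dimensions [L].

Left side: [L M T^-2]
Right side: [L M T^-2]

Both sides have the same dimensions, so the equation is dimensionally consistent.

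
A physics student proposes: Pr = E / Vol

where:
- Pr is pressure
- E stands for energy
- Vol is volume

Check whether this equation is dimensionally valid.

Yes

Pr (pressure) has dimensions [L^-1 M T^-2].
E (energy) has dimensions [L^2 M T^-2].
Vol (volume) has dimensions [L^3].

Left side: [L^-1 M T^-2]
Right side: [L^-1 M T^-2]

Both sides have the same dimensions, so the equation is dimensionally consistent.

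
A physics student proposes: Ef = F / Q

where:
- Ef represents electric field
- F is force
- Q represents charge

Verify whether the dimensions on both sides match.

Yes

Ef (electric field) has dimensions [I^-1 L M T^-3].
F (force) has dimensions [L M T^-2].
Q (charge) has dimensions [I T].

Left side: [I^-1 L M T^-3]
Right side: [I^-1 L M T^-3]

Both sides have the same dimensions, so the equation is dimensionally consistent.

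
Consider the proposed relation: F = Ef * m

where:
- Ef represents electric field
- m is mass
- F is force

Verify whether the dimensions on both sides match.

No

Ef (electric field) has dimensions [I^-1 L M T^-3].
m (mass) has dimensions [M].
F (force) has dimensions [L M T^-2].

Left side: [L M T^-2]
Right side: [I^-1 L M^2 T^-3]

The two sides have different dimensions, so the equation is NOT dimensionally consistent.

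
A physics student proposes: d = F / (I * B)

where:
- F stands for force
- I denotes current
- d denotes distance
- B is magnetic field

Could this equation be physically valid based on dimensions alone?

Yes

F (force) has dimensions [L M T^-2].
I (current) has dimensions [I].
d (distance) has dimensions [L].
B (magnetic field) has dimensions [I^-1 M T^-2].

Left side: [L]
Right side: [L]

Both sides have the same dimensions, so the equation is dimensionally consistent.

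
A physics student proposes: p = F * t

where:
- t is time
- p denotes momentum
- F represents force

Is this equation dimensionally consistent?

Yes

t (time) has dimensions [T].
p (momentum) has dimensions [L M T^-1].
F (force) has dimensions [L M T^-2].

Left side: [L M T^-1]
Right side: [L M T^-1]

Both sides have the same dimensions, so the equation is dimensionally consistent.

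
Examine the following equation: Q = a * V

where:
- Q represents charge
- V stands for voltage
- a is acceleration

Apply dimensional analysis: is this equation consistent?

No

Q (charge) has dimensions [I T].
V (voltage) has dimensions [I^-1 L^2 M T^-3].
a (acceleration) has dimensions [L T^-2].

Left side: [I T]
Right side: [I^-1 L^3 M T^-5]

The two sides have different dimensions, so the equation is NOT dimensionally consistent.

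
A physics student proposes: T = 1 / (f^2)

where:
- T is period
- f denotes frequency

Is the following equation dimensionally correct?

No

T (period) has dimensions [T].
f (frequency) has dimensions [T^-1].

Left side: [T]
Right side: [T^2]

The two sides have different dimensions, so the equation is NOT dimensionally consistent.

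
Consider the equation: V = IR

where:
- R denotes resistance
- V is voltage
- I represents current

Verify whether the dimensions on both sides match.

Yes

R (resistance) has dimensions [I^-2 L^2 M T^-3].
V (voltage) has dimensions [I^-1 L^2 M T^-3].
I (current) has dimensions [I].

Left side: [I^-1 L^2 M T^-3]
Right side: [I^-1 L^2 M T^-3]

Both sides have the same dimensions, so the equation is dimensionally consistent.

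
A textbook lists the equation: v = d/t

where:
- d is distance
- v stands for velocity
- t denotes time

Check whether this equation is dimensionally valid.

Yes

d (distance) has dimensions [L].
v (velocity) has dimensions [L T^-1].
t (time) has dimensions [T].

Left side: [L T^-1]
Right side: [L T^-1]

Both sides have the same dimensions, so the equation is dimensionally consistent.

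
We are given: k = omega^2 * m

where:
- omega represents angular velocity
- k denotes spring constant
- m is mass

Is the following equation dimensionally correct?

Yes

omega (angular velocity) has dimensions [T^-1].
k (spring constant) has dimensions [M T^-2].
m (mass) has dimensions [M].

Left side: [M T^-2]
Right side: [M T^-2]

Both sides have the same dimensions, so the equation is dimensionally consistent.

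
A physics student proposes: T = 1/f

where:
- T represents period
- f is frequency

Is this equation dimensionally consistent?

Yes

T (period) has dimensions [T].
f (frequency) has dimensions [T^-1].

Left side: [T]
Right side: [T]

Both sides have the same dimensions, so the equation is dimensionally consistent.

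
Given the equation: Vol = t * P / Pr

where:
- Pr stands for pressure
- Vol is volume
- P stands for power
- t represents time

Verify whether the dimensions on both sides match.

Yes

Pr (pressure) has dimensions [L^-1 M T^-2].
Vol (volume) has dimensions [L^3].
P (power) has dimensions [L^2 M T^-3].
t (time) has dimensions [T].

Left side: [L^3]
Right side: [L^3]

Both sides have the same dimensions, so the equation is dimensionally consistent.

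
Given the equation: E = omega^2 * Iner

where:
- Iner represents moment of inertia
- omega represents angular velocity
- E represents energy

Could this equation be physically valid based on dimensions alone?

Yes

Iner (moment of inertia) has dimensions [L^2 M].
omega (angular velocity) has dimensions [T^-1].
E (energy) has dimensions [L^2 M T^-2].

Left side: [L^2 M T^-2]
Right side: [L^2 M T^-2]

Both sides have the same dimensions, so the equation is dimensionally consistent.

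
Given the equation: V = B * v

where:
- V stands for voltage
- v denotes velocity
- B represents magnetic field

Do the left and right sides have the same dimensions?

No

V (voltage) has dimensions [I^-1 L^2 M T^-3].
v (velocity) has dimensions [L T^-1].
B (magnetic field) has dimensions [I^-1 M T^-2].

Left side: [I^-1 L^2 M T^-3]
Right side: [I^-1 L M T^-3]

The two sides have different dimensions, so the equation is NOT dimensionally consistent.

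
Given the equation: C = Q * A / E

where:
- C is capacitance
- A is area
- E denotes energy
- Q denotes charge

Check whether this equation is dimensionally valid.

No

C (capacitance) has dimensions [I^2 L^-2 M^-1 T^4].
A (area) has dimensions [L^2].
E (energy) has dimensions [L^2 M T^-2].
Q (charge) has dimensions [I T].

Left side: [I^2 L^-2 M^-1 T^4]
Right side: [I M^-1 T^3]

The two sides have different dimensions, so the equation is NOT dimensionally consistent.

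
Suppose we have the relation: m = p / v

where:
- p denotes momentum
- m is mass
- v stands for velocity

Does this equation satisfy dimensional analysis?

Yes

p (momentum) has dimensions [L M T^-1].
m (mass) has dimensions [M].
v (velocity) has dimensions [L T^-1].

Left side: [M]
Right side: [M]

Both sides have the same dimensions, so the equation is dimensionally consistent.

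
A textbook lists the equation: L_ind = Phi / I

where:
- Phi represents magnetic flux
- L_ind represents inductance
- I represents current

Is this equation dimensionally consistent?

Yes

Phi (magnetic flux) has dimensions [I^-1 L^2 M T^-2].
L_ind (inductance) has dimensions [I^-2 L^2 M T^-2].
I (current) has dimensions [I].

Left side: [I^-2 L^2 M T^-2]
Right side: [I^-2 L^2 M T^-2]

Both sides have the same dimensions, so the equation is dimensionally consistent.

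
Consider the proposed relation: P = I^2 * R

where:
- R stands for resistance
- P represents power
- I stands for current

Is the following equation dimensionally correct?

Yes

R (resistance) has dimensions [I^-2 L^2 M T^-3].
P (power) has dimensions [L^2 M T^-3].
I (current) has dimensions [I].

Left side: [L^2 M T^-3]
Right side: [L^2 M T^-3]

Both sides have the same dimensions, so the equation is dimensionally consistent.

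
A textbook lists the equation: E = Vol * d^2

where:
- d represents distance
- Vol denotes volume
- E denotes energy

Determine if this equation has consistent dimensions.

No

d (distance) has dimensions [L].
Vol (volume) has dimensions [L^3].
E (energy) has dimensions [L^2 M T^-2].

Left side: [L^2 M T^-2]
Right side: [L^5]

The two sides have different dimensions, so the equation is NOT dimensionally consistent.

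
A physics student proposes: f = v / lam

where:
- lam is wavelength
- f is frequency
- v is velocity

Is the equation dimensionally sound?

Yes

lam (wavelength) has dimensions [L].
f (frequency) has dimensions [T^-1].
v (velocity) has dimensions [L T^-1].

Left side: [T^-1]
Right side: [T^-1]

Both sides have the same dimensions, so the equation is dimensionally consistent.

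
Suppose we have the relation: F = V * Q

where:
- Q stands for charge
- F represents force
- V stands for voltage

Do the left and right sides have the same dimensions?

No

Q (charge) has dimensions [I T].
F (force) has dimensions [L M T^-2].
V (voltage) has dimensions [I^-1 L^2 M T^-3].

Left side: [L M T^-2]
Right side: [L^2 M T^-2]

The two sides have different dimensions, so the equation is NOT dimensionally consistent.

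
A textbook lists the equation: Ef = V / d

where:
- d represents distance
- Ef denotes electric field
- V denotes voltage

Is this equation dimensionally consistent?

Yes

d (distance) has dimensions [L].
Ef (electric field) has dimensions [I^-1 L M T^-3].
V (voltage) has dimensions [I^-1 L^2 M T^-3].

Left side: [I^-1 L M T^-3]
Right side: [I^-1 L M T^-3]

Both sides have the same dimensions, so the equation is dimensionally consistent.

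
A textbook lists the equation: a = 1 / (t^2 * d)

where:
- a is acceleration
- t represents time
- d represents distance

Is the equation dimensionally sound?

No

a (acceleration) has dimensions [L T^-2].
t (time) has dimensions [T].
d (distance) has dimensions [L].

Left side: [L T^-2]
Right side: [L^-1 T^-2]

The two sides have different dimensions, so the equation is NOT dimensionally consistent.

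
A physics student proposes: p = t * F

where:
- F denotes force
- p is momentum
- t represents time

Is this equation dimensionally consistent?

Yes

F (force) has dimensions [L M T^-2].
p (momentum) has dimensions [L M T^-1].
t (time) has dimensions [T].

Left side: [L M T^-1]
Right side: [L M T^-1]

Both sides have the same dimensions, so the equation is dimensionally consistent.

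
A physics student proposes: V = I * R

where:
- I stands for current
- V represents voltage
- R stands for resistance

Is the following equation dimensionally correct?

Yes

I (current) has dimensions [I].
V (voltage) has dimensions [I^-1 L^2 M T^-3].
R (resistance) has dimensions [I^-2 L^2 M T^-3].

Left side: [I^-1 L^2 M T^-3]
Right side: [I^-1 L^2 M T^-3]

Both sides have the same dimensions, so the equation is dimensionally consistent.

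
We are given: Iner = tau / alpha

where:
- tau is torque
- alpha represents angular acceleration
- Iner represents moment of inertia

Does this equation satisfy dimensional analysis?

Yes

tau (torque) has dimensions [L^2 M T^-2].
alpha (angular acceleration) has dimensions [T^-2].
Iner (moment of inertia) has dimensions [L^2 M].

Left side: [L^2 M]
Right side: [L^2 M]

Both sides have the same dimensions, so the equation is dimensionally consistent.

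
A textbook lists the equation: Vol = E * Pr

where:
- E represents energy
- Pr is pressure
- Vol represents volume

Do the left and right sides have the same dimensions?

No

E (energy) has dimensions [L^2 M T^-2].
Pr (pressure) has dimensions [L^-1 M T^-2].
Vol (volume) has dimensions [L^3].

Left side: [L^3]
Right side: [L M^2 T^-4]

The two sides have different dimensions, so the equation is NOT dimensionally consistent.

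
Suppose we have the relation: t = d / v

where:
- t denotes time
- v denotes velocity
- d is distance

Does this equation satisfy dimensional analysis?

Yes

t (time) has dimensions [T].
v (velocity) has dimensions [L T^-1].
d (distance) has dimensions [L].

Left side: [T]
Right side: [T]

Both sides have the same dimensions, so the equation is dimensionally consistent.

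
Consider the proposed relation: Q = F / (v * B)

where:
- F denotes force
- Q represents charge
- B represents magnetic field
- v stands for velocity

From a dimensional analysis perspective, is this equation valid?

Yes

F (force) has dimensions [L M T^-2].
Q (charge) has dimensions [I T].
B (magnetic field) has dimensions [I^-1 M T^-2].
v (velocity) has dimensions [L T^-1].

Left side: [I T]
Right side: [I T]

Both sides have the same dimensions, so the equation is dimensionally consistent.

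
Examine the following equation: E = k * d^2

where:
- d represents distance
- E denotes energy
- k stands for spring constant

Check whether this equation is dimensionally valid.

Yes

d (distance) has dimensions [L].
E (energy) has dimensions [L^2 M T^-2].
k (spring constant) has dimensions [M T^-2].

Left side: [L^2 M T^-2]
Right side: [L^2 M T^-2]

Both sides have the same dimensions, so the equation is dimensionally consistent.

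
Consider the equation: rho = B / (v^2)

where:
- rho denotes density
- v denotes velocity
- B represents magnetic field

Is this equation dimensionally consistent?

No

rho (density) has dimensions [L^-3 M].
v (velocity) has dimensions [L T^-1].
B (magnetic field) has dimensions [I^-1 M T^-2].

Left side: [L^-3 M]
Right side: [I^-1 L^-2 M]

The two sides have different dimensions, so the equation is NOT dimensionally consistent.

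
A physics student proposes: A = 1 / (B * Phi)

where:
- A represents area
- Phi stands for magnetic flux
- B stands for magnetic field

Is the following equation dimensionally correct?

No

A (area) has dimensions [L^2].
Phi (magnetic flux) has dimensions [I^-1 L^2 M T^-2].
B (magnetic field) has dimensions [I^-1 M T^-2].

Left side: [L^2]
Right side: [I^2 L^-2 M^-2 T^4]

The two sides have different dimensions, so the equation is NOT dimensionally consistent.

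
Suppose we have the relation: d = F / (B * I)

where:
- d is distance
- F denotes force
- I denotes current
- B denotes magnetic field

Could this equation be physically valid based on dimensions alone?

Yes

d (distance) has dimensions [L].
F (force) has dimensions [L M T^-2].
I (current) has dimensions [I].
B (magnetic field) has dimensions [I^-1 M T^-2].

Left side: [L]
Right side: [L]

Both sides have the same dimensions, so the equation is dimensionally consistent.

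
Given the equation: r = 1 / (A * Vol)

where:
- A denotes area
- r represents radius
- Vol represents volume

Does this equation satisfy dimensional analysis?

No

A (area) has dimensions [L^2].
r (radius) has dimensions [L].
Vol (volume) has dimensions [L^3].

Left side: [L]
Right side: [L^-5]

The two sides have different dimensions, so the equation is NOT dimensionally consistent.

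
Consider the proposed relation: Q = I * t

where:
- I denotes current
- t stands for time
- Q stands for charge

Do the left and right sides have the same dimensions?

Yes

I (current) has dimensions [I].
t (time) has dimensions [T].
Q (charge) has dimensions [I T].

Left side: [I T]
Right side: [I T]

Both sides have the same dimensions, so the equation is dimensionally consistent.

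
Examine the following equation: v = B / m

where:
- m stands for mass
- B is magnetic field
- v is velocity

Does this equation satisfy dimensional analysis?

No

m (mass) has dimensions [M].
B (magnetic field) has dimensions [I^-1 M T^-2].
v (velocity) has dimensions [L T^-1].

Left side: [L T^-1]
Right side: [I^-1 T^-2]

The two sides have different dimensions, so the equation is NOT dimensionally consistent.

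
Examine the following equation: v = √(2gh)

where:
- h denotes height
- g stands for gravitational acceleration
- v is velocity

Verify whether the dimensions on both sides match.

Yes

h (height) has dimensions [L].
g (gravitational acceleration) has dimensions [L T^-2].
v (velocity) has dimensions [L T^-1].

Left side: [L T^-1]
Right side: [L T^-1]

Both sides have the same dimensions, so the equation is dimensionally consistent.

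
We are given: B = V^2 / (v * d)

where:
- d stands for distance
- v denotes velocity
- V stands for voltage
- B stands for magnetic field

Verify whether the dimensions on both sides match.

No

d (distance) has dimensions [L].
v (velocity) has dimensions [L T^-1].
V (voltage) has dimensions [I^-1 L^2 M T^-3].
B (magnetic field) has dimensions [I^-1 M T^-2].

Left side: [I^-1 M T^-2]
Right side: [I^-2 L^2 M^2 T^-5]

The two sides have different dimensions, so the equation is NOT dimensionally consistent.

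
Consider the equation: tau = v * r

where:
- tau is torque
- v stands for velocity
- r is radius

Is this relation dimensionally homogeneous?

No

tau (torque) has dimensions [L^2 M T^-2].
v (velocity) has dimensions [L T^-1].
r (radius) has dimensions [L].

Left side: [L^2 M T^-2]
Right side: [L^2 T^-1]

The two sides have different dimensions, so the equation is NOT dimensionally consistent.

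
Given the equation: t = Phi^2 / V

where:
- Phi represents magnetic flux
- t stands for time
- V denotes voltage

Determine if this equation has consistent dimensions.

No

Phi (magnetic flux) has dimensions [I^-1 L^2 M T^-2].
t (time) has dimensions [T].
V (voltage) has dimensions [I^-1 L^2 M T^-3].

Left side: [T]
Right side: [I^-1 L^2 M T^-1]

The two sides have different dimensions, so the equation is NOT dimensionally consistent.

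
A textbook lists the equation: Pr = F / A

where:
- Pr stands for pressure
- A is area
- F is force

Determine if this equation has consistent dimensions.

Yes

Pr (pressure) has dimensions [L^-1 M T^-2].
A (area) has dimensions [L^2].
F (force) has dimensions [L M T^-2].

Left side: [L^-1 M T^-2]
Right side: [L^-1 M T^-2]

Both sides have the same dimensions, so the equation is dimensionally consistent.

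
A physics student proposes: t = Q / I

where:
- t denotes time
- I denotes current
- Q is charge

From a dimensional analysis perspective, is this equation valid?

Yes

t (time) has dimensions [T].
I (current) has dimensions [I].
Q (charge) has dimensions [I T].

Left side: [T]
Right side: [T]

Both sides have the same dimensions, so the equation is dimensionally consistent.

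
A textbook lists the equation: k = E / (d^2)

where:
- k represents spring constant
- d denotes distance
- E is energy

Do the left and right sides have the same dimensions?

Yes

k (spring constant) has dimensions [M T^-2].
d (distance) has dimensions [L].
E (energy) has dimensions [L^2 M T^-2].

Left side: [M T^-2]
Right side: [M T^-2]

Both sides have the same dimensions, so the equation is dimensionally consistent.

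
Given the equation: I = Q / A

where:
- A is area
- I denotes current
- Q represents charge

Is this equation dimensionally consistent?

No

A (area) has dimensions [L^2].
I (current) has dimensions [I].
Q (charge) has dimensions [I T].

Left side: [I]
Right side: [I L^-2 T]

The two sides have different dimensions, so the equation is NOT dimensionally consistent.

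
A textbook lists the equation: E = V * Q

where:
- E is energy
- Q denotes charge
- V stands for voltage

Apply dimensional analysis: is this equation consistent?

Yes

E (energy) has dimensions [L^2 M T^-2].
Q (charge) has dimensions [I T].
V (voltage) has dimensions [I^-1 L^2 M T^-3].

Left side: [L^2 M T^-2]
Right side: [L^2 M T^-2]

Both sides have the same dimensions, so the equation is dimensionally consistent.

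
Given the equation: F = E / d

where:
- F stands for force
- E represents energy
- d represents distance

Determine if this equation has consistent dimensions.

Yes

F (force) has dimensions [L M T^-2].
E (energy) has dimensions [L^2 M T^-2].
d (distance) has dimensions [L].

Left side: [L M T^-2]
Right side: [L M T^-2]

Both sides have the same dimensions, so the equation is dimensionally consistent.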